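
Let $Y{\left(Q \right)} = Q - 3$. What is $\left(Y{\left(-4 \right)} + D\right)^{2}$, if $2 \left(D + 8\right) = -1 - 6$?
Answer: $\frac{1369}{4} \approx 342.25$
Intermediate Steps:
$Y{\left(Q \right)} = -3 + Q$
$D = - \frac{23}{2}$ ($D = -8 + \frac{-1 - 6}{2} = -8 + \frac{1}{2} \left(-7\right) = -8 - \frac{7}{2} = - \frac{23}{2} \approx -11.5$)
$\left(Y{\left(-4 \right)} + D\right)^{2} = \left(\left(-3 - 4\right) - \frac{23}{2}\right)^{2} = \left(-7 - \frac{23}{2}\right)^{2} = \left(- \frac{37}{2}\right)^{2} = \frac{1369}{4}$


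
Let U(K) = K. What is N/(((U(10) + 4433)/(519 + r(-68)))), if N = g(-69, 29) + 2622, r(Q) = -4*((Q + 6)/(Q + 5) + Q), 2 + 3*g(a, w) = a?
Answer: 386515075/839727 ≈ 460.29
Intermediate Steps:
g(a, w) = -2/3 + a/3
r(Q) = -4*Q - 4*(6 + Q)/(5 + Q) (r(Q) = -4*((6 + Q)/(5 + Q) + Q) = -4*(Q + (6 + Q)/(5 + Q)) = -4*Q - 4*(6 + Q)/(5 + Q))
N = 7795/3 (N = (-2/3 + (1/3)*(-69)) + 2622 = (-2/3 - 23) + 2622 = -71/3 + 2622 = 7795/3 ≈ 2598.3)
N/(((U(10) + 4433)/(519 + r(-68)))) = 7795/(3*(((10 + 4433)/(519 + 4*(-6 - 1*(-68)**2 - 6*(-68))/(5 - 68))))) = 7795/(3*((4443/(519 + 4*(-6 - 1*4624 + 408)/(-63))))) = 7795/(3*((4443/(519 + 4*(-1/63)*(-6 - 4624 + 408))))) = 7795/(3*((4443/(519 + 4*(-1/63)*(-4222))))) = 7795/(3*((4443/(519 + 16888/63)))) = 7795/(3*((4443/(49585/63)))) = 7795/(3*((4443*(63/49585)))) = 7795/(3*(279909/49585)) = (7795/3)*(49585/279909) = 386515075/839727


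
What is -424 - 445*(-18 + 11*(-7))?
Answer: 41851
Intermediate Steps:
-424 - 445*(-18 + 11*(-7)) = -424 - 445*(-18 - 77) = -424 - 445*(-95) = -424 + 42275 = 41851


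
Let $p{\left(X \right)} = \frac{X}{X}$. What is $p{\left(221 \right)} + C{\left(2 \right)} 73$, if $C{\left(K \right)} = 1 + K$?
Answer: $220$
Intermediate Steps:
$p{\left(X \right)} = 1$
$p{\left(221 \right)} + C{\left(2 \right)} 73 = 1 + \left(1 + 2\right) 73 = 1 + 3 \cdot 73 = 1 + 219 = 220$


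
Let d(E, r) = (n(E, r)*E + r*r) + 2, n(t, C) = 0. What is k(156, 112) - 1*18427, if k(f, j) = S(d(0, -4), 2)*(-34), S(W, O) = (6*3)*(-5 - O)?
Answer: -14143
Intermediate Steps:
d(E, r) = 2 + r² (d(E, r) = (0*E + r*r) + 2 = (0 + r²) + 2 = r² + 2 = 2 + r²)
S(W, O) = -90 - 18*O (S(W, O) = 18*(-5 - O) = -90 - 18*O)
k(f, j) = 4284 (k(f, j) = (-90 - 18*2)*(-34) = (-90 - 36)*(-34) = -126*(-34) = 4284)
k(156, 112) - 1*18427 = 4284 - 1*18427 = 4284 - 18427 = -14143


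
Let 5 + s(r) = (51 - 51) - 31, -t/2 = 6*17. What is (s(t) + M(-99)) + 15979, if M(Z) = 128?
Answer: 16071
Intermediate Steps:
t = -204 (t = -12*17 = -2*102 = -204)
s(r) = -36 (s(r) = -5 + ((51 - 51) - 31) = -5 + (0 - 31) = -5 - 31 = -36)
(s(t) + M(-99)) + 15979 = (-36 + 128) + 15979 = 92 + 15979 = 16071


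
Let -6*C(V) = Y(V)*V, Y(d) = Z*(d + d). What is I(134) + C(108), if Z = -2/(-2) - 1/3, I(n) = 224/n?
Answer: -173552/67 ≈ -2590.3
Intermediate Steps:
Z = ⅔ (Z = -2*(-½) - 1*⅓ = 1 - ⅓ = ⅔ ≈ 0.66667)
Y(d) = 4*d/3 (Y(d) = 2*(d + d)/3 = 2*(2*d)/3 = 4*d/3)
C(V) = -2*V²/9 (C(V) = -4*V/3*V/6 = -2*V²/9)
I(134) + C(108) = 224/134 - 2/9*108² = 224*(1/134) - 2/9*11664 = 112/67 - 2592 = -173552/67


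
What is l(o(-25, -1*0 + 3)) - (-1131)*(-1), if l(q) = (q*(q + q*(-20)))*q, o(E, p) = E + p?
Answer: 201181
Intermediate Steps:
l(q) = -19*q**3 (l(q) = (q*(q - 20*q))*q = (q*(-19*q))*q = (-19*q**2)*q = -19*q**3)
l(o(-25, -1*0 + 3)) - (-1131)*(-1) = -19*(-25 + (-1*0 + 3))**3 - (-1131)*(-1) = -19*(-25 + (0 + 3))**3 - 1*1131 = -19*(-25 + 3)**3 - 1131 = -19*(-22)**3 - 1131 = -19*(-10648) - 1131 = 202312 - 1131 = 201181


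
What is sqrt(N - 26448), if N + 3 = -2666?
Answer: I*sqrt(29117) ≈ 170.64*I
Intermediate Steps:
N = -2669 (N = -3 - 2666 = -2669)
sqrt(N - 26448) = sqrt(-2669 - 26448) = sqrt(-29117) = I*sqrt(29117)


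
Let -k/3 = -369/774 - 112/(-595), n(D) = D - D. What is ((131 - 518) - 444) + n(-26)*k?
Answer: -831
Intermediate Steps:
n(D) = 0
k = 6327/7310 (k = -3*(-369/774 - 112/(-595)) = -3*(-369*1/774 - 112*(-1/595)) = -3*(-41/86 + 16/85) = -3*(-2109/7310) = 6327/7310 ≈ 0.86553)
((131 - 518) - 444) + n(-26)*k = ((131 - 518) - 444) + 0*(6327/7310) = (-387 - 444) + 0 = -831 + 0 = -831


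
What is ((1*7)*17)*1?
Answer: 119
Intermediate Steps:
((1*7)*17)*1 = (7*17)*1 = 119*1 = 119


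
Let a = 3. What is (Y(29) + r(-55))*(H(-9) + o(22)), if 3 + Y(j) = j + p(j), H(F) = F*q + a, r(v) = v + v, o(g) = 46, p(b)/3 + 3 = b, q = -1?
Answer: -348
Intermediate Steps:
p(b) = -9 + 3*b
r(v) = 2*v
H(F) = 3 - F (H(F) = F*(-1) + 3 = -F + 3 = 3 - F)
Y(j) = -12 + 4*j (Y(j) = -3 + (j + (-9 + 3*j)) = -3 + (-9 + 4*j) = -12 + 4*j)
(Y(29) + r(-55))*(H(-9) + o(22)) = ((-12 + 4*29) + 2*(-55))*((3 - 1*(-9)) + 46) = ((-12 + 116) - 110)*((3 + 9) + 46) = (104 - 110)*(12 + 46) = -6*58 = -348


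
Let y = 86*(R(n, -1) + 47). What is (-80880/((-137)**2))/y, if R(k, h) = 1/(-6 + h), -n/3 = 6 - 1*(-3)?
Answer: -35385/33089747 ≈ -0.0010694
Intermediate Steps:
n = -27 (n = -3*(6 - 1*(-3)) = -3*(6 + 3) = -3*9 = -27)
y = 28208/7 (y = 86*(1/(-6 - 1) + 47) = 86*(1/(-7) + 47) = 86*(-1/7 + 47) = 86*(328/7) = 28208/7 ≈ 4029.7)
(-80880/((-137)**2))/y = (-80880/((-137)**2))/(28208/7) = -80880/18769*(7/28208) = -80880*1/18769*(7/28208) = -80880/18769*7/28208 = -35385/33089747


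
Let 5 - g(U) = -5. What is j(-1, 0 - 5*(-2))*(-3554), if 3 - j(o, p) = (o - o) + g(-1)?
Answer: 24878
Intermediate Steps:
g(U) = 10 (g(U) = 5 - 1*(-5) = 5 + 5 = 10)
j(o, p) = -7 (j(o, p) = 3 - ((o - o) + 10) = 3 - (0 + 10) = 3 - 1*10 = 3 - 10 = -7)
j(-1, 0 - 5*(-2))*(-3554) = -7*(-3554) = 24878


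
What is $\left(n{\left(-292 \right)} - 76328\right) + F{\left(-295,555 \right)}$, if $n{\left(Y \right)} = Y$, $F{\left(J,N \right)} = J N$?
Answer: $-240345$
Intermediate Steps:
$\left(n{\left(-292 \right)} - 76328\right) + F{\left(-295,555 \right)} = \left(-292 - 76328\right) - 163725 = -76620 - 163725 = -240345$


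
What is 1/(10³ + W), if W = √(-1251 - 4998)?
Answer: 1000/1006249 - I*√6249/1006249 ≈ 0.00099379 - 7.856e-5*I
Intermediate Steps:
W = I*√6249 (W = √(-6249) = I*√6249 ≈ 79.051*I)
1/(10³ + W) = 1/(10³ + I*√6249) = 1/(1000 + I*√6249)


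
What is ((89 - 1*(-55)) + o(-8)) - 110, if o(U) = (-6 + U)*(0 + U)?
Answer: 146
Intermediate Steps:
o(U) = U*(-6 + U) (o(U) = (-6 + U)*U = U*(-6 + U))
((89 - 1*(-55)) + o(-8)) - 110 = ((89 - 1*(-55)) - 8*(-6 - 8)) - 110 = ((89 + 55) - 8*(-14)) - 110 = (144 + 112) - 110 = 256 - 110 = 146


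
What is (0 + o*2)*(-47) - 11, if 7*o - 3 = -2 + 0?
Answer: -171/7 ≈ -24.429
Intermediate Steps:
o = ⅐ (o = 3/7 + (-2 + 0)/7 = 3/7 + (⅐)*(-2) = 3/7 - 2/7 = ⅐ ≈ 0.14286)
(0 + o*2)*(-47) - 11 = (0 + (⅐)*2)*(-47) - 11 = (0 + 2/7)*(-47) - 11 = (2/7)*(-47) - 11 = -94/7 - 11 = -171/7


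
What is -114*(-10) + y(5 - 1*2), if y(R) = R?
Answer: 1143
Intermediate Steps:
-114*(-10) + y(5 - 1*2) = -114*(-10) + (5 - 1*2) = 1140 + (5 - 2) = 1140 + 3 = 1143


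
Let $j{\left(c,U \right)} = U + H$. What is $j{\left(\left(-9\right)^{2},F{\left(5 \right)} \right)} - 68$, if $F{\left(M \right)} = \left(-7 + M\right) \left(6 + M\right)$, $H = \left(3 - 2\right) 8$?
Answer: $-82$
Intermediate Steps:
$H = 8$ ($H = 1 \cdot 8 = 8$)
$j{\left(c,U \right)} = 8 + U$ ($j{\left(c,U \right)} = U + 8 = 8 + U$)
$j{\left(\left(-9\right)^{2},F{\left(5 \right)} \right)} - 68 = \left(8 - \left(47 - 25\right)\right) - 68 = \left(8 - 22\right) - 68 = -14 - 68 = -82$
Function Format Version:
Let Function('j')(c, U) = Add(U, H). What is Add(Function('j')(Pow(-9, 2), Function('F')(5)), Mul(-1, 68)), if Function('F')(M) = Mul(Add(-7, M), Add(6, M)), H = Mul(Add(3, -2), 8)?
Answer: -82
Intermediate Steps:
H = 8 (H = Mul(1, 8) = 8)
Function('j')(c, U) = Add(8, U) (Function('j')(c, U) = Add(U, 8) = Add(8, U))
Add(Function('j')(Pow(-9, 2), Function('F')(5)), Mul(-1, 68)) = Add(Add(8, Add(-42, Pow(5, 2), Mul(-1, 5))), Mul(-1, 68)) = Add(Add(8, Add(-42, 25, -5)), -68) = Add(Add(8, -22), -68) = Add(-14, -68) = -82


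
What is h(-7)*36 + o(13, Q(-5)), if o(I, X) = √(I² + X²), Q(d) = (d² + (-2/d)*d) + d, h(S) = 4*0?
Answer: √493 ≈ 22.204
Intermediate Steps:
h(S) = 0
Q(d) = -2 + d + d² (Q(d) = (d² - 2) + d = (-2 + d²) + d = -2 + d + d²)
h(-7)*36 + o(13, Q(-5)) = 0*36 + √(13² + (-2 - 5 + (-5)²)²) = 0 + √(169 + (-2 - 5 + 25)²) = 0 + √(169 + 18²) = 0 + √(169 + 324) = 0 + √493 = √493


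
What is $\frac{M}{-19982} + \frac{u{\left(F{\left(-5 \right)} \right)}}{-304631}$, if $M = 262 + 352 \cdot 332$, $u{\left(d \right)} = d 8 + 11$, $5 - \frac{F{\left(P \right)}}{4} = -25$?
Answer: $- \frac{17849806514}{3043568321} \approx -5.8648$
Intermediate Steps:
$F{\left(P \right)} = 120$ ($F{\left(P \right)} = 20 - -100 = 20 + 100 = 120$)
$u{\left(d \right)} = 11 + 8 d$ ($u{\left(d \right)} = 8 d + 11 = 11 + 8 d$)
$M = 117126$ ($M = 262 + 116864 = 117126$)
$\frac{M}{-19982} + \frac{u{\left(F{\left(-5 \right)} \right)}}{-304631} = \frac{117126}{-19982} + \frac{11 + 8 \cdot 120}{-304631} = 117126 \left(- \frac{1}{19982}\right) + \left(11 + 960\right) \left(- \frac{1}{304631}\right) = - \frac{58563}{9991} + 971 \left(- \frac{1}{304631}\right) = - \frac{58563}{9991} - \frac{971}{304631} = - \frac{17849806514}{3043568321}$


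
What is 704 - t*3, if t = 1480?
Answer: -3736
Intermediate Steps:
704 - t*3 = 704 - 1480*3 = 704 - 1*4440 = 704 - 4440 = -3736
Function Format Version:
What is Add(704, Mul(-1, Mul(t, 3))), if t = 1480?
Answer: -3736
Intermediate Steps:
Add(704, Mul(-1, Mul(t, 3))) = Add(704, Mul(-1, Mul(1480, 3))) = Add(704, Mul(-1, 4440)) = Add(704, -4440) = -3736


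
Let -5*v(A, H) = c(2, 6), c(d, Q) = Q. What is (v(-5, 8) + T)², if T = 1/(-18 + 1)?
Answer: 11449/7225 ≈ 1.5846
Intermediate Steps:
v(A, H) = -6/5 (v(A, H) = -⅕*6 = -6/5)
T = -1/17 (T = 1/(-17) = -1/17 ≈ -0.058824)
(v(-5, 8) + T)² = (-6/5 - 1/17)² = (-107/85)² = 11449/7225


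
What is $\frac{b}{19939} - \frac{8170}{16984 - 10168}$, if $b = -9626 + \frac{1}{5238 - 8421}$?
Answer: $- \frac{40408617913}{24032396944} \approx -1.6814$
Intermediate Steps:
$b = - \frac{30639559}{3183}$ ($b = -9626 + \frac{1}{-3183} = -9626 - \frac{1}{3183} = - \frac{30639559}{3183} \approx -9626.0$)
$\frac{b}{19939} - \frac{8170}{16984 - 10168} = - \frac{30639559}{3183 \cdot 19939} - \frac{8170}{16984 - 10168} = \left(- \frac{30639559}{3183}\right) \frac{1}{19939} - \frac{8170}{6816} = - \frac{30639559}{63465837} - \frac{4085}{3408} = - \frac{40408617913}{24032396944}$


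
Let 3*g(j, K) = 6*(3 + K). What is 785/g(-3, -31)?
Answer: -785/56 ≈ -14.018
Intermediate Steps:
g(j, K) = 6 + 2*K (g(j, K) = (6*(3 + K))/3 = (18 + 6*K)/3 = 6 + 2*K)
785/g(-3, -31) = 785/(6 + 2*(-31)) = 785/(6 - 62) = 785/(-56) = 785*(-1/56) = -785/56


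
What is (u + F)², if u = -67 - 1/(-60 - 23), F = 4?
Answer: 27331984/6889 ≈ 3967.5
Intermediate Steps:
u = -5560/83 (u = -67 - 1/(-83) = -67 - 1*(-1/83) = -67 + 1/83 = -5560/83 ≈ -66.988)
(u + F)² = (-5560/83 + 4)² = (-5228/83)² = 27331984/6889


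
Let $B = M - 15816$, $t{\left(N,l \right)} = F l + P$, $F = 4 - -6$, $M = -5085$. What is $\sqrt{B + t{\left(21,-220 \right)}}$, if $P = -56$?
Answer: $3 i \sqrt{2573} \approx 152.17 i$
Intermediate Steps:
$F = 10$ ($F = 4 + 6 = 10$)
$t{\left(N,l \right)} = -56 + 10 l$ ($t{\left(N,l \right)} = 10 l - 56 = -56 + 10 l$)
$B = -20901$ ($B = -5085 - 15816 = -20901$)
$\sqrt{B + t{\left(21,-220 \right)}} = \sqrt{-20901 + \left(-56 + 10 \left(-220\right)\right)} = \sqrt{-20901 - 2256} = \sqrt{-23157} = 3 i \sqrt{2573}$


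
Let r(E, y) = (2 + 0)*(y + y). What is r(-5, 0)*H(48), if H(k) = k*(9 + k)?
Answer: 0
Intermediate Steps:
r(E, y) = 4*y (r(E, y) = 2*(2*y) = 4*y)
r(-5, 0)*H(48) = (4*0)*(48*(9 + 48)) = 0*(48*57) = 0*2736 = 0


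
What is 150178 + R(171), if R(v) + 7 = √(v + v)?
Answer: 150171 + 3*√38 ≈ 1.5019e+5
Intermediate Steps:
R(v) = -7 + √2*√v (R(v) = -7 + √(v + v) = -7 + √(2*v) = -7 + √2*√v)
150178 + R(171) = 150178 + (-7 + √2*√171) = 150178 + (-7 + √2*(3*√19)) = 150178 + (-7 + 3*√38) = 150171 + 3*√38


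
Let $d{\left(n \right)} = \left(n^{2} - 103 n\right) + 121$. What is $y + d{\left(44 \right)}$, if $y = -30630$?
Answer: $-33105$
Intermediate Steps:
$d{\left(n \right)} = 121 + n^{2} - 103 n$
$y + d{\left(44 \right)} = -30630 + \left(121 + 44^{2} - 4532\right) = -30630 + \left(121 + 1936 - 4532\right) = -30630 - 2475 = -33105$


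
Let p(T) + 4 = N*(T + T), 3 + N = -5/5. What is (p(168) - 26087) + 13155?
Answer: -14280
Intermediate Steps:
N = -4 (N = -3 - 5/5 = -3 - 5*⅕ = -3 - 1 = -4)
p(T) = -4 - 8*T (p(T) = -4 - 4*(T + T) = -4 - 8*T)
(p(168) - 26087) + 13155 = ((-4 - 8*168) - 26087) + 13155 = ((-4 - 1344) - 26087) + 13155 = (-1348 - 26087) + 13155 = -27435 + 13155 = -14280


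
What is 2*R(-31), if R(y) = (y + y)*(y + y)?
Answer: 7688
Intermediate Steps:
R(y) = 4*y**2 (R(y) = (2*y)*(2*y) = 4*y**2)
2*R(-31) = 2*(4*(-31)**2) = 2*(4*961) = 2*3844 = 7688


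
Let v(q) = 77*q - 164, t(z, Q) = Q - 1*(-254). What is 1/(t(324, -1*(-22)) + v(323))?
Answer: 1/24983 ≈ 4.0027e-5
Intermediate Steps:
t(z, Q) = 254 + Q (t(z, Q) = Q + 254 = 254 + Q)
v(q) = -164 + 77*q
1/(t(324, -1*(-22)) + v(323)) = 1/((254 - 1*(-22)) + (-164 + 77*323)) = 1/((254 + 22) + (-164 + 24871)) = 1/(276 + 24707) = 1/24983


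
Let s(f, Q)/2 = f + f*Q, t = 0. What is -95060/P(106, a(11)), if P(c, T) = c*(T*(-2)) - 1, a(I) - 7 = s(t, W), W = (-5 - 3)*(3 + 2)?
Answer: 19012/297 ≈ 64.013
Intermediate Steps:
W = -40 (W = -8*5 = -40)
s(f, Q) = 2*f + 2*Q*f (s(f, Q) = 2*(f + f*Q) = 2*(f + Q*f) = 2*f + 2*Q*f)
a(I) = 7 (a(I) = 7 + 2*0*(1 - 40) = 7 + 2*0*(-39) = 7 + 0 = 7)
P(c, T) = -1 - 2*T*c (P(c, T) = c*(-2*T) - 1 = -2*T*c - 1 = -1 - 2*T*c)
-95060/P(106, a(11)) = -95060/(-1 - 2*7*106) = -95060/(-1 - 1484) = -95060/(-1485) = -95060*(-1/1485) = 19012/297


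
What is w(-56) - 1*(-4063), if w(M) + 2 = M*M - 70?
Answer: 7127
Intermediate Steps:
w(M) = -72 + M² (w(M) = -2 + (M*M - 70) = -2 + (M² - 70) = -2 + (-70 + M²) = -72 + M²)
w(-56) - 1*(-4063) = (-72 + (-56)²) - 1*(-4063) = (-72 + 3136) + 4063 = 3064 + 4063 = 7127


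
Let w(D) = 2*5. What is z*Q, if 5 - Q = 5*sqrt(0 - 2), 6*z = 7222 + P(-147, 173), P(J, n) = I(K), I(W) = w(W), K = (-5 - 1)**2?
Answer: 18080/3 - 18080*I*sqrt(2)/3 ≈ 6026.7 - 8523.0*I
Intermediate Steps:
K = 36 (K = (-6)**2 = 36)
w(D) = 10
I(W) = 10
P(J, n) = 10
z = 3616/3 (z = (7222 + 10)/6 = (1/6)*7232 = 3616/3 ≈ 1205.3)
Q = 5 - 5*I*sqrt(2) (Q = 5 - 5*sqrt(0 - 2) = 5 - 5*sqrt(-2) = 5 - 5*I*sqrt(2) ≈ 5.0 - 7.0711*I)
z*Q = 3616*(5 - 5*I*sqrt(2))/3 = 18080/3 - 18080*I*sqrt(2)/3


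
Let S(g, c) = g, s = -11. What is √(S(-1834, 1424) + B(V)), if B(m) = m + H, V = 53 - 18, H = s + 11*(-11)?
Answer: I*√1931 ≈ 43.943*I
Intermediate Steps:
H = -132 (H = -11 + 11*(-11) = -11 - 121 = -132)
V = 35
B(m) = -132 + m (B(m) = m - 132 = -132 + m)
√(S(-1834, 1424) + B(V)) = √(-1834 + (-132 + 35)) = √(-1834 - 97) = √(-1931) = I*√1931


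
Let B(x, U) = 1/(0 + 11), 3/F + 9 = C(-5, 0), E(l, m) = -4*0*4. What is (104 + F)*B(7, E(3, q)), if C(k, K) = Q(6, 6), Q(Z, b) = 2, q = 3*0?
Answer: 725/77 ≈ 9.4156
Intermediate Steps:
q = 0
E(l, m) = 0 (E(l, m) = 0*4 = 0)
C(k, K) = 2
F = -3/7 (F = 3/(-9 + 2) = 3/(-7) = 3*(-1/7) = -3/7 ≈ -0.42857)
B(x, U) = 1/11
(104 + F)*B(7, E(3, q)) = (104 - 3/7)*(1/11) = (725/7)*(1/11) = 725/77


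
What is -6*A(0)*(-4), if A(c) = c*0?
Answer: 0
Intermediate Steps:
A(c) = 0
-6*A(0)*(-4) = -6*0*(-4) = 0*(-4) = 0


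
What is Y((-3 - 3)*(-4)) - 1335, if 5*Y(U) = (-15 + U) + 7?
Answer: -6659/5 ≈ -1331.8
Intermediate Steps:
Y(U) = -8/5 + U/5 (Y(U) = ((-15 + U) + 7)/5 = (-8 + U)/5 = -8/5 + U/5)
Y((-3 - 3)*(-4)) - 1335 = (-8/5 + ((-3 - 3)*(-4))/5) - 1335 = (-8/5 + (-6*(-4))/5) - 1335 = (-8/5 + (⅕)*24) - 1335 = (-8/5 + 24/5) - 1335 = 16/5 - 1335 = -6659/5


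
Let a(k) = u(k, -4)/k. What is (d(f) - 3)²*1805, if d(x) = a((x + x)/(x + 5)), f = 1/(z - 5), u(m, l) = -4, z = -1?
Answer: 5460125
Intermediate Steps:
a(k) = -4/k
f = -⅙ (f = 1/(-1 - 5) = 1/(-6) = -⅙ ≈ -0.16667)
d(x) = -2*(5 + x)/x (d(x) = -4*(x + 5)/(x + x) = -4*(5 + x)/(2*x) = -2*(5 + x)/x)
(d(f) - 3)²*1805 = ((-2 - 10/(-⅙)) - 3)²*1805 = ((-2 - 10*(-6)) - 3)²*1805 = ((-2 + 60) - 3)²*1805 = (58 - 3)²*1805 = 55²*1805 = 3025*1805 = 5460125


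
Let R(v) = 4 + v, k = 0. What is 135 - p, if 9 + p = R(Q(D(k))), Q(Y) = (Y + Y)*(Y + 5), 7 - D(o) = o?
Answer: -28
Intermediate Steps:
D(o) = 7 - o
Q(Y) = 2*Y*(5 + Y) (Q(Y) = (2*Y)*(5 + Y) = 2*Y*(5 + Y))
p = 163 (p = -9 + (4 + 2*(7 - 1*0)*(5 + (7 - 1*0))) = -9 + (4 + 2*(7 + 0)*(5 + (7 + 0))) = -9 + (4 + 2*7*(5 + 7)) = -9 + (4 + 2*7*12) = -9 + (4 + 168) = -9 + 172 = 163)
135 - p = 135 - 1*163 = 135 - 163 = -28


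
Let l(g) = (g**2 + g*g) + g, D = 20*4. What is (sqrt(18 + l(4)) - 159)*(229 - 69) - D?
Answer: -25520 + 480*sqrt(6) ≈ -24344.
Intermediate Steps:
D = 80
l(g) = g + 2*g**2 (l(g) = (g**2 + g**2) + g = 2*g**2 + g = g + 2*g**2)
(sqrt(18 + l(4)) - 159)*(229 - 69) - D = (sqrt(18 + 4*(1 + 2*4)) - 159)*(229 - 69) - 1*80 = (sqrt(18 + 4*(1 + 8)) - 159)*160 - 80 = (sqrt(18 + 4*9) - 159)*160 - 80 = (sqrt(18 + 36) - 159)*160 - 80 = (sqrt(54) - 159)*160 - 80 = (3*sqrt(6) - 159)*160 - 80 = (-159 + 3*sqrt(6))*160 - 80 = (-25440 + 480*sqrt(6)) - 80 = -25520 + 480*sqrt(6)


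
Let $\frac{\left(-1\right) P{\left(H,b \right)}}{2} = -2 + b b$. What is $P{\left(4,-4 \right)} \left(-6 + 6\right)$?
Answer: $0$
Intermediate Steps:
$P{\left(H,b \right)} = 4 - 2 b^{2}$ ($P{\left(H,b \right)} = - 2 \left(-2 + b b\right) = - 2 \left(-2 + b^{2}\right) = 4 - 2 b^{2}$)
$P{\left(4,-4 \right)} \left(-6 + 6\right) = \left(4 - 2 \left(-4\right)^{2}\right) \left(-6 + 6\right) = \left(4 - 32\right) 0 = \left(-28\right) 0 = 0$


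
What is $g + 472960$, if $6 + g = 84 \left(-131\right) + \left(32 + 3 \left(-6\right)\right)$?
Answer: $461964$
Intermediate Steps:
$g = -10996$ ($g = -6 + \left(84 \left(-131\right) + \left(32 + 3 \left(-6\right)\right)\right) = -6 + \left(-11004 + \left(32 - 18\right)\right) = -6 + \left(-11004 + 14\right) = -6 - 10990 = -10996$)
$g + 472960 = -10996 + 472960 = 461964$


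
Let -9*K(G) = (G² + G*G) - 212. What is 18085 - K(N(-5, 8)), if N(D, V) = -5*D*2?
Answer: 18617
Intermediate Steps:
N(D, V) = -10*D
K(G) = 212/9 - 2*G²/9 (K(G) = -((G² + G*G) - 212)/9 = -((G² + G²) - 212)/9 = -(2*G² - 212)/9 = -(-212 + 2*G²)/9 = 212/9 - 2*G²/9)
18085 - K(N(-5, 8)) = 18085 - (212/9 - 2*(-10*(-5))²/9) = 18085 - (212/9 - 2/9*50²) = 18085 - (212/9 - 2/9*2500) = 18085 - (212/9 - 5000/9) = 18085 - 1*(-532) = 18085 + 532 = 18617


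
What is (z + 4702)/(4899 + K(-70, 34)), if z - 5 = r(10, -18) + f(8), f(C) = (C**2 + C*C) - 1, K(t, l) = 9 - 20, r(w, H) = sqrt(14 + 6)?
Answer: 2417/2444 + sqrt(5)/2444 ≈ 0.98987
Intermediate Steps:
r(w, H) = 2*sqrt(5) (r(w, H) = sqrt(20) = 2*sqrt(5))
K(t, l) = -11
f(C) = -1 + 2*C**2 (f(C) = (C**2 + C**2) - 1 = 2*C**2 - 1 = -1 + 2*C**2)
z = 132 + 2*sqrt(5) (z = 5 + (2*sqrt(5) + (-1 + 2*8**2)) = 5 + (2*sqrt(5) + (-1 + 2*64)) = 5 + (2*sqrt(5) + (-1 + 128)) = 5 + (2*sqrt(5) + 127) = 5 + (127 + 2*sqrt(5)) = 132 + 2*sqrt(5) ≈ 136.47)
(z + 4702)/(4899 + K(-70, 34)) = ((132 + 2*sqrt(5)) + 4702)/(4899 - 11) = (4834 + 2*sqrt(5))/4888 = (4834 + 2*sqrt(5))*(1/4888) = 2417/2444 + sqrt(5)/2444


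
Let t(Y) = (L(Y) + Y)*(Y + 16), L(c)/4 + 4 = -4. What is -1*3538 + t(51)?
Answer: -2265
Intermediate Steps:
L(c) = -32 (L(c) = -16 + 4*(-4) = -16 - 16 = -32)
t(Y) = (-32 + Y)*(16 + Y) (t(Y) = (-32 + Y)*(Y + 16) = (-32 + Y)*(16 + Y))
-1*3538 + t(51) = -1*3538 + (-512 + 51**2 - 16*51) = -3538 + (-512 + 2601 - 816) = -3538 + 1273 = -2265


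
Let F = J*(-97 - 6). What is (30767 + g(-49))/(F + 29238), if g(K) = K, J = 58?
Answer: 15359/11632 ≈ 1.3204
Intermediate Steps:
F = -5974 (F = 58*(-97 - 6) = 58*(-103) = -5974)
(30767 + g(-49))/(F + 29238) = (30767 - 49)/(-5974 + 29238) = 30718/23264 = 30718*(1/23264) = 15359/11632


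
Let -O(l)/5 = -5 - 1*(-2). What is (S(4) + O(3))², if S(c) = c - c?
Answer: 225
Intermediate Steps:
O(l) = 15 (O(l) = -5*(-5 - 1*(-2)) = -5*(-5 + 2) = -5*(-3) = 15)
S(c) = 0
(S(4) + O(3))² = (0 + 15)² = 15² = 225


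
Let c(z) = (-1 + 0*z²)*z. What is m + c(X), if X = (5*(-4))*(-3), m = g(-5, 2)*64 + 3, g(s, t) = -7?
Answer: -505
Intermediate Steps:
m = -445 (m = -7*64 + 3 = -448 + 3 = -445)
X = 60 (X = -20*(-3) = 60)
c(z) = -z (c(z) = (-1 + 0)*z = -z)
m + c(X) = -445 - 1*60 = -445 - 60 = -505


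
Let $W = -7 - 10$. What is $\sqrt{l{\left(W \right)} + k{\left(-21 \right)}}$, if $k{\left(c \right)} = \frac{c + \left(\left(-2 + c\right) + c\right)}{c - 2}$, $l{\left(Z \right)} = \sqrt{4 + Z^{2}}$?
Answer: $\frac{\sqrt{1495 + 529 \sqrt{293}}}{23} \approx 4.4658$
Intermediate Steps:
$W = -17$ ($W = -7 - 10 = -17$)
$k{\left(c \right)} = \frac{-2 + 3 c}{-2 + c}$ ($k{\left(c \right)} = \frac{c + \left(-2 + 2 c\right)}{-2 + c} = \frac{-2 + 3 c}{-2 + c}$)
$\sqrt{l{\left(W \right)} + k{\left(-21 \right)}} = \sqrt{\sqrt{4 + \left(-17\right)^{2}} + \frac{-2 + 3 \left(-21\right)}{-2 - 21}} = \sqrt{\sqrt{4 + 289} + \frac{-2 - 63}{-23}} = \sqrt{\sqrt{293} - - \frac{65}{23}} = \sqrt{\sqrt{293} + \frac{65}{23}} = \sqrt{\frac{65}{23} + \sqrt{293}}$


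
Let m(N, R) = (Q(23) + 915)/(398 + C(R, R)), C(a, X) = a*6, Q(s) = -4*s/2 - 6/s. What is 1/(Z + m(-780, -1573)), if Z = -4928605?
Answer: -207920/1024755571581 ≈ -2.0290e-7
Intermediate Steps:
Q(s) = -6/s - 2*s (Q(s) = -4*s*(½) - 6/s = -2*s - 6/s = -6/s - 2*s)
C(a, X) = 6*a
m(N, R) = 19981/(23*(398 + 6*R)) (m(N, R) = ((-6/23 - 2*23) + 915)/(398 + 6*R) = ((-6*1/23 - 46) + 915)/(398 + 6*R) = ((-6/23 - 46) + 915)/(398 + 6*R) = (-1064/23 + 915)/(398 + 6*R) = 19981/(23*(398 + 6*R)))
1/(Z + m(-780, -1573)) = 1/(-4928605 + 19981/(46*(199 + 3*(-1573)))) = 1/(-4928605 + 19981/(46*(199 - 4719))) = 1/(-4928605 + (19981/46)/(-4520)) = 1/(-4928605 + (19981/46)*(-1/4520)) = 1/(-4928605 - 19981/207920) = 1/(-1024755571581/207920) = -207920/1024755571581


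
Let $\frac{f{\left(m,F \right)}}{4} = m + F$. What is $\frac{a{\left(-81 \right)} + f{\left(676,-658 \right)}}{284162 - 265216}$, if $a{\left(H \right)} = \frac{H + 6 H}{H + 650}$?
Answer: $\frac{40401}{10780274} \approx 0.0037477$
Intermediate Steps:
$f{\left(m,F \right)} = 4 F + 4 m$ ($f{\left(m,F \right)} = 4 \left(m + F\right) = 4 \left(F + m\right) = 4 F + 4 m$)
$a{\left(H \right)} = \frac{7 H}{650 + H}$
$\frac{a{\left(-81 \right)} + f{\left(676,-658 \right)}}{284162 - 265216} = \frac{7 \left(-81\right) \frac{1}{650 - 81} + \left(4 \left(-658\right) + 4 \cdot 676\right)}{284162 - 265216} = \frac{7 \left(-81\right) \frac{1}{569} + \left(-2632 + 2704\right)}{18946} = \left(7 \left(-81\right) \frac{1}{569} + 72\right) \frac{1}{18946} = \left(- \frac{567}{569} + 72\right) \frac{1}{18946} = \frac{40401}{569} \cdot \frac{1}{18946} = \frac{40401}{10780274}$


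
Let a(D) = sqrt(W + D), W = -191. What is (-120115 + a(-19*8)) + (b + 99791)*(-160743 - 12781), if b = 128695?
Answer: -39647924779 + 7*I*sqrt(7) ≈ -3.9648e+10 + 18.52*I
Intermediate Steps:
a(D) = sqrt(-191 + D)
(-120115 + a(-19*8)) + (b + 99791)*(-160743 - 12781) = (-120115 + sqrt(-191 - 19*8)) + (128695 + 99791)*(-160743 - 12781) = (-120115 + sqrt(-191 - 152)) + 228486*(-173524) = (-120115 + sqrt(-343)) - 39647804664 = (-120115 + 7*I*sqrt(7)) - 39647804664 = -39647924779 + 7*I*sqrt(7)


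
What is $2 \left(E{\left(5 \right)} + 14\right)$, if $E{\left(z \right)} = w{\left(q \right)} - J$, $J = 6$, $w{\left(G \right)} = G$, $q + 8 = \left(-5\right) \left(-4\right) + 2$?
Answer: $44$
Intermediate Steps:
$q = 14$ ($q = -8 + \left(\left(-5\right) \left(-4\right) + 2\right) = -8 + \left(20 + 2\right) = -8 + 22 = 14$)
$E{\left(z \right)} = 8$ ($E{\left(z \right)} = 14 - 6 = 8$)
$2 \left(E{\left(5 \right)} + 14\right) = 2 \left(8 + 14\right) = 2 \cdot 22 = 44$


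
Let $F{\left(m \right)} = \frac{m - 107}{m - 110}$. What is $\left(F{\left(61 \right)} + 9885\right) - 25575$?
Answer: $- \frac{768764}{49} \approx -15689.0$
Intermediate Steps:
$F{\left(m \right)} = \frac{-107 + m}{-110 + m}$
$\left(F{\left(61 \right)} + 9885\right) - 25575 = \left(\frac{-107 + 61}{-110 + 61} + 9885\right) - 25575 = \left(\frac{1}{-49} \left(-46\right) + 9885\right) - 25575 = \left(\left(- \frac{1}{49}\right) \left(-46\right) + 9885\right) - 25575 = \left(\frac{46}{49} + 9885\right) - 25575 = \frac{484411}{49} - 25575 = - \frac{768764}{49}$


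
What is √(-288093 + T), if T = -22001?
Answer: I*√310094 ≈ 556.86*I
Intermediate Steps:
√(-288093 + T) = √(-288093 - 22001) = √(-310094) = I*√310094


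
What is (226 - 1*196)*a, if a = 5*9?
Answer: 1350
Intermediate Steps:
a = 45
(226 - 1*196)*a = (226 - 1*196)*45 = (226 - 196)*45 = 30*45 = 1350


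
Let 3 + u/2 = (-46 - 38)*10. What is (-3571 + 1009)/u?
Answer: 427/281 ≈ 1.5196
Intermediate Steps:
u = -1686 (u = -6 + 2*((-46 - 38)*10) = -6 + 2*(-84*10) = -6 + 2*(-840) = -6 - 1680 = -1686)
(-3571 + 1009)/u = (-3571 + 1009)/(-1686) = -2562*(-1/1686) = 427/281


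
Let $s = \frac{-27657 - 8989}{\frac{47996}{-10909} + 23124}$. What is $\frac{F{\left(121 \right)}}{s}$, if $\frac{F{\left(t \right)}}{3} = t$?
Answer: $- \frac{45776427180}{199885607} \approx -229.01$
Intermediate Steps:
$F{\left(t \right)} = 3 t$
$s = - \frac{199885607}{126105860}$ ($s = - \frac{36646}{47996 \left(- \frac{1}{10909}\right) + 23124} = - \frac{36646}{- \frac{47996}{10909} + 23124} = - \frac{36646}{\frac{252211720}{10909}} = \left(-36646\right) \frac{10909}{252211720} = - \frac{199885607}{126105860} \approx -1.5851$)
$\frac{F{\left(121 \right)}}{s} = \frac{3 \cdot 121}{- \frac{199885607}{126105860}} = 363 \left(- \frac{126105860}{199885607}\right) = - \frac{45776427180}{199885607}$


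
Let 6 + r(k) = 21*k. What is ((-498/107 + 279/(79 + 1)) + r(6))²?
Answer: 1034722287369/73273600 ≈ 14121.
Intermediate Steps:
r(k) = -6 + 21*k
((-498/107 + 279/(79 + 1)) + r(6))² = ((-498/107 + 279/(79 + 1)) + (-6 + 21*6))² = ((-498*1/107 + 279/80) + (-6 + 126))² = ((-498/107 + 279*(1/80)) + 120)² = ((-498/107 + 279/80) + 120)² = (-9987/8560 + 120)² = (1017213/8560)² = 1034722287369/73273600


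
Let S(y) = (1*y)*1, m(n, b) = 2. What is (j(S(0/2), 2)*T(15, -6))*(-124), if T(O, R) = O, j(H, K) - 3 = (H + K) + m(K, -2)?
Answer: -13020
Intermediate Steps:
S(y) = y (S(y) = y*1 = y)
j(H, K) = 5 + H + K (j(H, K) = 3 + ((H + K) + 2) = 3 + (2 + H + K) = 5 + H + K)
(j(S(0/2), 2)*T(15, -6))*(-124) = ((5 + 0/2 + 2)*15)*(-124) = ((5 + 0*(½) + 2)*15)*(-124) = ((5 + 0 + 2)*15)*(-124) = (7*15)*(-124) = 105*(-124) = -13020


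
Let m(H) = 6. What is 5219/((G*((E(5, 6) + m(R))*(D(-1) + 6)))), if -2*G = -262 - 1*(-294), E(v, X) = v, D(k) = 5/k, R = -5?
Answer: -5219/176 ≈ -29.653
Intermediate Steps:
G = -16 (G = -(-262 - 1*(-294))/2 = -(-262 + 294)/2 = -½*32 = -16)
5219/((G*((E(5, 6) + m(R))*(D(-1) + 6)))) = 5219/((-16*(5 + 6)*(5/(-1) + 6))) = 5219/((-176*(5*(-1) + 6))) = 5219/((-176*(-5 + 6))) = 5219/((-176)) = 5219/((-16*11)) = 5219/(-176) = 5219*(-1/176) = -5219/176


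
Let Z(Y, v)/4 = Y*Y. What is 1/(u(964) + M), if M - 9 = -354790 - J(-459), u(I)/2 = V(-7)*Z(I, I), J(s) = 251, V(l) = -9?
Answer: -1/67264344 ≈ -1.4867e-8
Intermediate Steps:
Z(Y, v) = 4*Y**2 (Z(Y, v) = 4*(Y*Y) = 4*Y**2)
u(I) = -72*I**2 (u(I) = 2*(-36*I**2) = -72*I**2)
M = -355032 (M = 9 + (-354790 - 1*251) = 9 + (-354790 - 251) = 9 - 355041 = -355032)
1/(u(964) + M) = 1/(-72*964**2 - 355032) = 1/(-72*929296 - 355032) = 1/(-66909312 - 355032) = 1/(-67264344) = -1/67264344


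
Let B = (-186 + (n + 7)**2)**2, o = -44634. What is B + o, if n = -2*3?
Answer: -10409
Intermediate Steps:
n = -6
B = 34225 (B = (-186 + (-6 + 7)**2)**2 = (-186 + 1**2)**2 = (-186 + 1)**2 = (-185)**2 = 34225)
B + o = 34225 - 44634 = -10409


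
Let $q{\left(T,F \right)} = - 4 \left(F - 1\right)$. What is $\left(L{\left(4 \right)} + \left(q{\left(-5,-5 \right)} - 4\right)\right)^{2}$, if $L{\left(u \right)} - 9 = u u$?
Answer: $2025$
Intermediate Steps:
$L{\left(u \right)} = 9 + u^{2}$ ($L{\left(u \right)} = 9 + u u = 9 + u^{2}$)
$q{\left(T,F \right)} = 4 - 4 F$ ($q{\left(T,F \right)} = - 4 \left(-1 + F\right) = 4 - 4 F$)
$\left(L{\left(4 \right)} + \left(q{\left(-5,-5 \right)} - 4\right)\right)^{2} = \left(\left(9 + 4^{2}\right) + \left(\left(4 - -20\right) - 4\right)\right)^{2} = \left(\left(9 + 16\right) + \left(\left(4 + 20\right) - 4\right)\right)^{2} = \left(25 + \left(24 - 4\right)\right)^{2} = \left(25 + 20\right)^{2} = 45^{2} = 2025$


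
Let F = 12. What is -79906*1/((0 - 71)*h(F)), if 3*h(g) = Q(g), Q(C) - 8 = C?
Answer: 119859/710 ≈ 168.82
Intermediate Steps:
Q(C) = 8 + C
h(g) = 8/3 + g/3 (h(g) = (8 + g)/3 = 8/3 + g/3)
-79906*1/((0 - 71)*h(F)) = -79906*1/((0 - 71)*(8/3 + (⅓)*12)) = -79906*(-1/(71*(8/3 + 4))) = -79906/((-71*20/3)) = -79906/(-1420/3) = -79906*(-3/1420) = 119859/710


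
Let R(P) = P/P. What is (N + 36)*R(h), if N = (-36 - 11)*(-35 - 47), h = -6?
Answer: 3890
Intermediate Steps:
N = 3854 (N = -47*(-82) = 3854)
R(P) = 1
(N + 36)*R(h) = (3854 + 36)*1 = 3890*1 = 3890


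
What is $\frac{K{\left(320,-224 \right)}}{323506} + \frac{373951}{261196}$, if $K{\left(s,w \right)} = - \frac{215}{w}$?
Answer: $\frac{6774636002821}{4731914497856} \approx 1.4317$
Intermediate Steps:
$\frac{K{\left(320,-224 \right)}}{323506} + \frac{373951}{261196} = \frac{\left(-215\right) \frac{1}{-224}}{323506} + \frac{373951}{261196} = \left(-215\right) \left(- \frac{1}{224}\right) \frac{1}{323506} + 373951 \cdot \frac{1}{261196} = \frac{215}{224} \cdot \frac{1}{323506} + \frac{373951}{261196} = \frac{215}{72465344} + \frac{373951}{261196} = \frac{6774636002821}{4731914497856}$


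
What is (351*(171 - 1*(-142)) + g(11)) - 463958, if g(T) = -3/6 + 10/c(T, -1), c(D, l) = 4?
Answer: -354093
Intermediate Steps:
g(T) = 2 (g(T) = -3/6 + 10/4 = -3*⅙ + 10*(¼) = -½ + 5/2 = 2)
(351*(171 - 1*(-142)) + g(11)) - 463958 = (351*(171 - 1*(-142)) + 2) - 463958 = (351*(171 + 142) + 2) - 463958 = (351*313 + 2) - 463958 = (109863 + 2) - 463958 = 109865 - 463958 = -354093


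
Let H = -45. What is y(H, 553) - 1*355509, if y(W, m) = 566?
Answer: -354943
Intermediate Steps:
y(H, 553) - 1*355509 = 566 - 1*355509 = 566 - 355509 = -354943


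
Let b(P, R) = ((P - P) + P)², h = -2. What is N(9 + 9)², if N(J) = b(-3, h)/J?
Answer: ¼ ≈ 0.25000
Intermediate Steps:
b(P, R) = P² (b(P, R) = (0 + P)² = P²)
N(J) = 9/J (N(J) = (-3)²/J = 9/J)
N(9 + 9)² = (9/(9 + 9))² = (9/18)² = (9*(1/18))² = (½)² = ¼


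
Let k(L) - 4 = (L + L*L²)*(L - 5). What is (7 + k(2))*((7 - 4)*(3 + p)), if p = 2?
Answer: -285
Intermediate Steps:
k(L) = 4 + (-5 + L)*(L + L³) (k(L) = 4 + (L + L*L²)*(L - 5) = 4 + (L + L³)*(-5 + L) = 4 + (-5 + L)*(L + L³))
(7 + k(2))*((7 - 4)*(3 + p)) = (7 + (4 + 2² + 2⁴ - 5*2 - 5*2³))*((7 - 4)*(3 + 2)) = (7 + (4 + 4 + 16 - 10 - 5*8))*(3*5) = (7 + (4 + 4 + 16 - 10 - 40))*15 = (7 - 26)*15 = -19*15 = -285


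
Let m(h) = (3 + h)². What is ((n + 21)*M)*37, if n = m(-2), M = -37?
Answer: -30118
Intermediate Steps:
n = 1 (n = (3 - 2)² = 1² = 1)
((n + 21)*M)*37 = ((1 + 21)*(-37))*37 = (22*(-37))*37 = -814*37 = -30118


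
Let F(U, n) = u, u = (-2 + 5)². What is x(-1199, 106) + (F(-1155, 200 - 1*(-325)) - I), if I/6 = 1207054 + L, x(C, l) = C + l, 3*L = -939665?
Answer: -5364078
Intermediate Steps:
u = 9 (u = 3² = 9)
L = -939665/3 (L = (⅓)*(-939665) = -939665/3 ≈ -3.1322e+5)
F(U, n) = 9
I = 5362994 (I = 6*(1207054 - 939665/3) = 6*(2681497/3) = 5362994)
x(-1199, 106) + (F(-1155, 200 - 1*(-325)) - I) = (-1199 + 106) + (9 - 1*5362994) = -1093 + (9 - 5362994) = -1093 - 5362985 = -5364078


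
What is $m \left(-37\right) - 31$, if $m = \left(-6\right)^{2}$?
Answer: $-1363$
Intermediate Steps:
$m = 36$
$m \left(-37\right) - 31 = 36 \left(-37\right) - 31 = -1332 - 31 = -1363$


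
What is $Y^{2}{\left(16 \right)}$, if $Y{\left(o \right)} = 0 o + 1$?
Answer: $1$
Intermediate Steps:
$Y{\left(o \right)} = 1$ ($Y{\left(o \right)} = 0 + 1 = 1$)
$Y^{2}{\left(16 \right)} = 1^{2} = 1$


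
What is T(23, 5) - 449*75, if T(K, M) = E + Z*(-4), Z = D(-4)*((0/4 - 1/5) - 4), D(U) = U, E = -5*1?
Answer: -168736/5 ≈ -33747.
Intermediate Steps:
E = -5
Z = 84/5 (Z = -4*((0/4 - 1/5) - 4) = -4*((0*(¼) - 1*⅕) - 4) = -4*((0 - ⅕) - 4) = -4*(-⅕ - 4) = -4*(-21/5) = 84/5 ≈ 16.800)
T(K, M) = -361/5 (T(K, M) = -5 + (84/5)*(-4) = -5 - 336/5 = -361/5)
T(23, 5) - 449*75 = -361/5 - 449*75 = -361/5 - 33675 = -168736/5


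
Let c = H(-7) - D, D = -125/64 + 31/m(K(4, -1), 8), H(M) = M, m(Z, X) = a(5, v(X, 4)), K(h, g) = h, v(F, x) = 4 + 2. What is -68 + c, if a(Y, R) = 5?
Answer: -25359/320 ≈ -79.247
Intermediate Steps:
v(F, x) = 6
m(Z, X) = 5
D = 1359/320 (D = -125/64 + 31/5 = 1359/320 ≈ 4.2469)
c = -3599/320 (c = -7 - 1*1359/320 = -7 - 1359/320 = -3599/320 ≈ -11.247)
-68 + c = -68 - 3599/320 = -25359/320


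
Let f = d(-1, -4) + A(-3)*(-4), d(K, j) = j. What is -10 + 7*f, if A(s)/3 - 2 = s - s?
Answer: -206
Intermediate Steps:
A(s) = 6 (A(s) = 6 + 3*(s - s) = 6 + 3*0 = 6 + 0 = 6)
f = -28 (f = -4 + 6*(-4) = -4 - 24 = -28)
-10 + 7*f = -10 + 7*(-28) = -10 - 196 = -206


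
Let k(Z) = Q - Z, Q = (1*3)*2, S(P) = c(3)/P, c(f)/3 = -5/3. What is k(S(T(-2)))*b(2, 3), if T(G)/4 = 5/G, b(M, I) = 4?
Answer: 22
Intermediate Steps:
T(G) = 20/G (T(G) = 4*(5/G) = 20/G)
c(f) = -5 (c(f) = 3*(-5/3) = -5)
S(P) = -5/P
Q = 6 (Q = 3*2 = 6)
k(Z) = 6 - Z
k(S(T(-2)))*b(2, 3) = (6 - (-5)/(20/(-2)))*4 = (6 - (-5)/(20*(-½)))*4 = (6 - (-5)/(-10))*4 = (6 - (-5)*(-1)/10)*4 = (6 - 1*½)*4 = (6 - ½)*4 = (11/2)*4 = 22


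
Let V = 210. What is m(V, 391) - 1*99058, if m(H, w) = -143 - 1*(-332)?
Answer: -98869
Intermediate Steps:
m(H, w) = 189 (m(H, w) = -143 + 332 = 189)
m(V, 391) - 1*99058 = 189 - 1*99058 = 189 - 99058 = -98869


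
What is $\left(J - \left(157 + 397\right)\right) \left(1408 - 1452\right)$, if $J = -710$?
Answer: $55616$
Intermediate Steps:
$\left(J - \left(157 + 397\right)\right) \left(1408 - 1452\right) = \left(-710 - \left(157 + 397\right)\right) \left(1408 - 1452\right) = \left(-710 - 554\right) \left(-44\right) = \left(-1264\right) \left(-44\right) = 55616$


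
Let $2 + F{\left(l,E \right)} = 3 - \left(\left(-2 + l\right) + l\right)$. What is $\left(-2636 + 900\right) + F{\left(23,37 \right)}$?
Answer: $-1779$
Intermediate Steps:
$F{\left(l,E \right)} = 3 - 2 l$ ($F{\left(l,E \right)} = -2 - \left(-5 + 2 l\right) = 3 - 2 l$)
$\left(-2636 + 900\right) + F{\left(23,37 \right)} = \left(-2636 + 900\right) + \left(3 - 46\right) = -1736 + \left(3 - 46\right) = -1736 - 43 = -1779$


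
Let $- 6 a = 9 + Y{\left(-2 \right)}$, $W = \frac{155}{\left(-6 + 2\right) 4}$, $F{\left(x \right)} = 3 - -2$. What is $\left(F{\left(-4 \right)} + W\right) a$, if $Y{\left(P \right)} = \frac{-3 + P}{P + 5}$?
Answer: $\frac{275}{48} \approx 5.7292$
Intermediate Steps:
$F{\left(x \right)} = 5$ ($F{\left(x \right)} = 3 + 2 = 5$)
$Y{\left(P \right)} = \frac{-3 + P}{5 + P}$
$W = - \frac{155}{16}$ ($W = \frac{155}{\left(-4\right) 4} = \frac{155}{-16} = 155 \left(- \frac{1}{16}\right) = - \frac{155}{16} \approx -9.6875$)
$a = - \frac{11}{9}$ ($a = - \frac{9 + \frac{-3 - 2}{5 - 2}}{6} = - \frac{9 + \frac{1}{3} \left(-5\right)}{6} = - \frac{9 - \frac{5}{3}}{6} = \left(- \frac{1}{6}\right) \frac{22}{3} = - \frac{11}{9} \approx -1.2222$)
$\left(F{\left(-4 \right)} + W\right) a = \left(5 - \frac{155}{16}\right) \left(- \frac{11}{9}\right) = \left(- \frac{75}{16}\right) \left(- \frac{11}{9}\right) = \frac{275}{48}$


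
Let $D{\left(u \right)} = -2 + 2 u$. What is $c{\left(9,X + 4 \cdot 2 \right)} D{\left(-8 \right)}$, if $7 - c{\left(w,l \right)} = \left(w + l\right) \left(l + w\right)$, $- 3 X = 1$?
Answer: $4874$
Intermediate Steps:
$X = - \frac{1}{3}$ ($X = \left(- \frac{1}{3}\right) 1 = - \frac{1}{3} \approx -0.33333$)
$c{\left(w,l \right)} = 7 - \left(l + w\right)^{2}$ ($c{\left(w,l \right)} = 7 - \left(w + l\right) \left(l + w\right) = 7 - \left(l + w\right) \left(l + w\right) = 7 - \left(l + w\right)^{2}$)
$c{\left(9,X + 4 \cdot 2 \right)} D{\left(-8 \right)} = \left(7 - \left(\left(- \frac{1}{3} + 4 \cdot 2\right) + 9\right)^{2}\right) \left(-2 + 2 \left(-8\right)\right) = \left(7 - \left(\left(- \frac{1}{3} + 8\right) + 9\right)^{2}\right) \left(-2 - 16\right) = \left(7 - \left(\frac{23}{3} + 9\right)^{2}\right) \left(-18\right) = \left(7 - \left(\frac{50}{3}\right)^{2}\right) \left(-18\right) = \left(7 - \frac{2500}{9}\right) \left(-18\right) = \left(- \frac{2437}{9}\right) \left(-18\right) = 4874$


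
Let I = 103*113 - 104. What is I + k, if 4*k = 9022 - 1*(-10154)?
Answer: 16329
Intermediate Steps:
I = 11535 (I = 11639 - 104 = 11535)
k = 4794 (k = (9022 - 1*(-10154))/4 = (9022 + 10154)/4 = (¼)*19176 = 4794)
I + k = 11535 + 4794 = 16329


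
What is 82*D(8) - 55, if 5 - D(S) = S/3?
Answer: 409/3 ≈ 136.33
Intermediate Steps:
D(S) = 5 - S/3
82*D(8) - 55 = 82*(5 - ⅓*8) - 55 = 82*(5 - 8/3) - 55 = 82*(7/3) - 55 = 574/3 - 55 = 409/3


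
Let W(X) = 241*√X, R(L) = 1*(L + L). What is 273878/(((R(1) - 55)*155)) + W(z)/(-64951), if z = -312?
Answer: -273878/8215 - 482*I*√78/64951 ≈ -33.339 - 0.06554*I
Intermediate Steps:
R(L) = 2*L (R(L) = 1*(2*L) = 2*L)
273878/(((R(1) - 55)*155)) + W(z)/(-64951) = 273878/(((2*1 - 55)*155)) + (241*√(-312))/(-64951) = 273878/(((2 - 55)*155)) + (241*(2*I*√78))*(-1/64951) = 273878/((-53*155)) + (482*I*√78)*(-1/64951) = 273878/(-8215) - 482*I*√78/64951 = 273878*(-1/8215) - 482*I*√78/64951 = -273878/8215 - 482*I*√78/64951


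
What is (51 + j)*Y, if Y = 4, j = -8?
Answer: 172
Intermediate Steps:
(51 + j)*Y = (51 - 8)*4 = 43*4 = 172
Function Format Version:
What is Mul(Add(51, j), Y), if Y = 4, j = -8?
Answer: 172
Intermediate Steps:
Mul(Add(51, j), Y) = Mul(Add(51, -8), 4) = Mul(43, 4) = 172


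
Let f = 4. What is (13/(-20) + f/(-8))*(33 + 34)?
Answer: -1541/20 ≈ -77.050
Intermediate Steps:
(13/(-20) + f/(-8))*(33 + 34) = (13/(-20) + 4/(-8))*(33 + 34) = (13*(-1/20) + 4*(-⅛))*67 = (-13/20 - ½)*67 = -23/20*67 = -1541/20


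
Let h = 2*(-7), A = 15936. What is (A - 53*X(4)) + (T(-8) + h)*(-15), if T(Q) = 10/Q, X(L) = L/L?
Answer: 64447/4 ≈ 16112.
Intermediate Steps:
X(L) = 1
h = -14
(A - 53*X(4)) + (T(-8) + h)*(-15) = (15936 - 53*1) + (10/(-8) - 14)*(-15) = (15936 - 53) + (10*(-1/8) - 14)*(-15) = 15883 + (-5/4 - 14)*(-15) = 15883 - 61/4*(-15) = 15883 + 915/4 = 64447/4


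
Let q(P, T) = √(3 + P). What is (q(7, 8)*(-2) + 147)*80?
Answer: 11760 - 160*√10 ≈ 11254.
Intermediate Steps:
(q(7, 8)*(-2) + 147)*80 = (√(3 + 7)*(-2) + 147)*80 = (√10*(-2) + 147)*80 = (-2*√10 + 147)*80 = (147 - 2*√10)*80 = 11760 - 160*√10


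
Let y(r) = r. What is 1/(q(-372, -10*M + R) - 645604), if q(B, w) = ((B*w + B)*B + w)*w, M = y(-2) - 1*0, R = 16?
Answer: 1/183683180 ≈ 5.4442e-9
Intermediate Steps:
M = -2 (M = -2 - 1*0 = -2 + 0 = -2)
q(B, w) = w*(w + B*(B + B*w)) (q(B, w) = ((B + B*w)*B + w)*w = (B*(B + B*w) + w)*w = (w + B*(B + B*w))*w = w*(w + B*(B + B*w)))
1/(q(-372, -10*M + R) - 645604) = 1/((-10*(-2) + 16)*((-10*(-2) + 16) + (-372)**2 + (-10*(-2) + 16)*(-372)**2) - 645604) = 1/((20 + 16)*((20 + 16) + 138384 + (20 + 16)*138384) - 645604) = 1/(36*(36 + 138384 + 36*138384) - 645604) = 1/(36*(36 + 138384 + 4981824) - 645604) = 1/(36*5120244 - 645604) = 1/(184328784 - 645604) = 1/183683180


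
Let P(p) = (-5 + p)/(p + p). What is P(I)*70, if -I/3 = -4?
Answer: 245/12 ≈ 20.417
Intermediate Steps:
I = 12 (I = -3*(-4) = 12)
P(p) = (-5 + p)/(2*p) (P(p) = (-5 + p)/((2*p)) = (-5 + p)*(1/(2*p)) = (-5 + p)/(2*p))
P(I)*70 = ((½)*(-5 + 12)/12)*70 = ((½)*(1/12)*7)*70 = (7/24)*70 = 245/12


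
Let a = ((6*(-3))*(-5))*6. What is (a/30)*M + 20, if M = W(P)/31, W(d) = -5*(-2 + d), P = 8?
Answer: 80/31 ≈ 2.5806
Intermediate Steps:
a = 540 (a = -18*(-5)*6 = 90*6 = 540)
W(d) = 10 - 5*d
M = -30/31 (M = (10 - 5*8)/31 = (10 - 40)*(1/31) = -30*1/31 = -30/31 ≈ -0.96774)
(a/30)*M + 20 = (540/30)*(-30/31) + 20 = (540*(1/30))*(-30/31) + 20 = 18*(-30/31) + 20 = -540/31 + 20 = 80/31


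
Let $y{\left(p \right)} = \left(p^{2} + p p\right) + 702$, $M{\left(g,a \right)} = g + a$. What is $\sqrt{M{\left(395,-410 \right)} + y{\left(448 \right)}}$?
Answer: $\sqrt{402095} \approx 634.11$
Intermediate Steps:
$M{\left(g,a \right)} = a + g$
$y{\left(p \right)} = 702 + 2 p^{2}$ ($y{\left(p \right)} = \left(p^{2} + p^{2}\right) + 702 = 2 p^{2} + 702 = 702 + 2 p^{2}$)
$\sqrt{M{\left(395,-410 \right)} + y{\left(448 \right)}} = \sqrt{\left(-410 + 395\right) + \left(702 + 2 \cdot 448^{2}\right)} = \sqrt{-15 + \left(702 + 2 \cdot 200704\right)} = \sqrt{-15 + \left(702 + 401408\right)} = \sqrt{-15 + 402110} = \sqrt{402095}$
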